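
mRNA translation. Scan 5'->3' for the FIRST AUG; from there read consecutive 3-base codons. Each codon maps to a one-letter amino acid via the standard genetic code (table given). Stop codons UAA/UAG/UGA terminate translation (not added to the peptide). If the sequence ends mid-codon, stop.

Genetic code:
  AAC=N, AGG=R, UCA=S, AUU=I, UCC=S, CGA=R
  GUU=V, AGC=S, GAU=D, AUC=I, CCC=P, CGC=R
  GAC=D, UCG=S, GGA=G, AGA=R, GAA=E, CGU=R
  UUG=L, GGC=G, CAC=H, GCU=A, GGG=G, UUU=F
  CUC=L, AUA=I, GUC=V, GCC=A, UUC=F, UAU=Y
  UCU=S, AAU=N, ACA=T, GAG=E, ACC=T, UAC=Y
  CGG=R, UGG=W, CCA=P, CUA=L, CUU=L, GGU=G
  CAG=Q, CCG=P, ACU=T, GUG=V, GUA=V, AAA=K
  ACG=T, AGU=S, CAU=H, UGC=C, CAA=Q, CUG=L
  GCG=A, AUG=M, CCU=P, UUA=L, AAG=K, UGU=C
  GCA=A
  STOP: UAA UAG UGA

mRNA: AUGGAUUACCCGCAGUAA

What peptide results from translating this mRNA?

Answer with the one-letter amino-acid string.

Answer: MDYPQ

Derivation:
start AUG at pos 0
pos 0: AUG -> M; peptide=M
pos 3: GAU -> D; peptide=MD
pos 6: UAC -> Y; peptide=MDY
pos 9: CCG -> P; peptide=MDYP
pos 12: CAG -> Q; peptide=MDYPQ
pos 15: UAA -> STOP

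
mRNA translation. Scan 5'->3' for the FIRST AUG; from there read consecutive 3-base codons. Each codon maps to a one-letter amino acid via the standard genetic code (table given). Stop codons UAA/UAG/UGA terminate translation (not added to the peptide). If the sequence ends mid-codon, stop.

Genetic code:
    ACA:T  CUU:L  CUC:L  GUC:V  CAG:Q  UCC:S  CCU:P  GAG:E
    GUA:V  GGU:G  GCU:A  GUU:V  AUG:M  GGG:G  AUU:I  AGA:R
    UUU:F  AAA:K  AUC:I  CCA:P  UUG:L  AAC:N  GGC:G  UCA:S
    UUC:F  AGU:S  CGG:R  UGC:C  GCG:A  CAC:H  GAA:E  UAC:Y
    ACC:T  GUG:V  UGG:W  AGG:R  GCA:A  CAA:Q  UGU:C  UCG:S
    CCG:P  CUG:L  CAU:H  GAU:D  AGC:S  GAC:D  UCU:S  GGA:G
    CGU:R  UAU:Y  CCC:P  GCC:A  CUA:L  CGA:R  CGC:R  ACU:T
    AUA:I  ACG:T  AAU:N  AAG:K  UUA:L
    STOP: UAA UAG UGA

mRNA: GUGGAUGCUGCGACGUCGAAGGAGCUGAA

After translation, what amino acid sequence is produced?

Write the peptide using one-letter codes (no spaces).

Answer: MLRRRRS

Derivation:
start AUG at pos 4
pos 4: AUG -> M; peptide=M
pos 7: CUG -> L; peptide=ML
pos 10: CGA -> R; peptide=MLR
pos 13: CGU -> R; peptide=MLRR
pos 16: CGA -> R; peptide=MLRRR
pos 19: AGG -> R; peptide=MLRRRR
pos 22: AGC -> S; peptide=MLRRRRS
pos 25: UGA -> STOP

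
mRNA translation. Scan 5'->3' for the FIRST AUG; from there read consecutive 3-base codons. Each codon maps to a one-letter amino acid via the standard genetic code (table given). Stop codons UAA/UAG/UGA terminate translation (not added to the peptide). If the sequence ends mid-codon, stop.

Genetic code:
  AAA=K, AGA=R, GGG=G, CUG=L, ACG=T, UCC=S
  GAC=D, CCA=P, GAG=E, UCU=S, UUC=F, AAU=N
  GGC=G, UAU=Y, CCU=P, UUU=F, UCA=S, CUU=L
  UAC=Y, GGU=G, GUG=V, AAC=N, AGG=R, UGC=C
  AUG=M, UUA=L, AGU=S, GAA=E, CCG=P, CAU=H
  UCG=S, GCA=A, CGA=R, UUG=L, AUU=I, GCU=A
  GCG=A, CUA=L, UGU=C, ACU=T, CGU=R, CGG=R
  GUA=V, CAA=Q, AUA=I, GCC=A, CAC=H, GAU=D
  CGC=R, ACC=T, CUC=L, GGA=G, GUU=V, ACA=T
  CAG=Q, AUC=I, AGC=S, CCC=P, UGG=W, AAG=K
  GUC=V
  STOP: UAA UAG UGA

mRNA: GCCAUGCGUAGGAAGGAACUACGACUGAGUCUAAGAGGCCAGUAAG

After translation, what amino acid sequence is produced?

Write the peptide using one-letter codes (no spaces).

Answer: MRRKELRLSLRGQ

Derivation:
start AUG at pos 3
pos 3: AUG -> M; peptide=M
pos 6: CGU -> R; peptide=MR
pos 9: AGG -> R; peptide=MRR
pos 12: AAG -> K; peptide=MRRK
pos 15: GAA -> E; peptide=MRRKE
pos 18: CUA -> L; peptide=MRRKEL
pos 21: CGA -> R; peptide=MRRKELR
pos 24: CUG -> L; peptide=MRRKELRL
pos 27: AGU -> S; peptide=MRRKELRLS
pos 30: CUA -> L; peptide=MRRKELRLSL
pos 33: AGA -> R; peptide=MRRKELRLSLR
pos 36: GGC -> G; peptide=MRRKELRLSLRG
pos 39: CAG -> Q; peptide=MRRKELRLSLRGQ
pos 42: UAA -> STOP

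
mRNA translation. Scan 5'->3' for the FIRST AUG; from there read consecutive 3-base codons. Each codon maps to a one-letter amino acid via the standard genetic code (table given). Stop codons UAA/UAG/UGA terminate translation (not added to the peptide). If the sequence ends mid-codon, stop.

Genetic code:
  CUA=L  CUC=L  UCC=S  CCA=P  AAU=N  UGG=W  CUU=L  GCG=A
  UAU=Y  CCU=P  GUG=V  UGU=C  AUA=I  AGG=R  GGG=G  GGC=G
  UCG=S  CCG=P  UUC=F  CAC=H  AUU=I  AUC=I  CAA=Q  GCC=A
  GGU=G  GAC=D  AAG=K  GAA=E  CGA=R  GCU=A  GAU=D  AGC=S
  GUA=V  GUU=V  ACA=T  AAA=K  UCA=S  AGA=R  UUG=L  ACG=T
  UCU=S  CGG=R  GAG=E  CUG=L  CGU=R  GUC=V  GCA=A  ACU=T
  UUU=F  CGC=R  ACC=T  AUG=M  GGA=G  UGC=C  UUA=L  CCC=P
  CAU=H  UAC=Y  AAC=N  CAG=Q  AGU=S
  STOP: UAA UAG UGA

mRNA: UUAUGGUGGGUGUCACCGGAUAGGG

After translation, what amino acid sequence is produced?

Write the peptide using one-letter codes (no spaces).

Answer: MVGVTG

Derivation:
start AUG at pos 2
pos 2: AUG -> M; peptide=M
pos 5: GUG -> V; peptide=MV
pos 8: GGU -> G; peptide=MVG
pos 11: GUC -> V; peptide=MVGV
pos 14: ACC -> T; peptide=MVGVT
pos 17: GGA -> G; peptide=MVGVTG
pos 20: UAG -> STOP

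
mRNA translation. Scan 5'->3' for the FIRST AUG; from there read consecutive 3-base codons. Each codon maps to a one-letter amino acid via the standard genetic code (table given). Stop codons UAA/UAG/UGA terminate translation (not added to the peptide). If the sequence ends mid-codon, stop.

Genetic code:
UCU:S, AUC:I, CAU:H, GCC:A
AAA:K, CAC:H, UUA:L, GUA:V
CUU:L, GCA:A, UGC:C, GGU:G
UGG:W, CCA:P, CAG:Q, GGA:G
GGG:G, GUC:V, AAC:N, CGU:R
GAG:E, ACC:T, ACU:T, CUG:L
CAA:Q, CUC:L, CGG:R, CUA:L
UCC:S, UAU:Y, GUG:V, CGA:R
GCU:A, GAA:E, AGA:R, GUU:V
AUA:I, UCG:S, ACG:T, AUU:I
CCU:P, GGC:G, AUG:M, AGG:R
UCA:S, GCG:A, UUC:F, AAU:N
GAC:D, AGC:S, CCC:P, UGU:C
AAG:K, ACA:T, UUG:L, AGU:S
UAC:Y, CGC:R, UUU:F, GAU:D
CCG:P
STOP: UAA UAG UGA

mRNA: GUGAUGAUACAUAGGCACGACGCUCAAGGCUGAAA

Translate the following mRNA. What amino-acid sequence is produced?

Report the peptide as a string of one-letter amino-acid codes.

start AUG at pos 3
pos 3: AUG -> M; peptide=M
pos 6: AUA -> I; peptide=MI
pos 9: CAU -> H; peptide=MIH
pos 12: AGG -> R; peptide=MIHR
pos 15: CAC -> H; peptide=MIHRH
pos 18: GAC -> D; peptide=MIHRHD
pos 21: GCU -> A; peptide=MIHRHDA
pos 24: CAA -> Q; peptide=MIHRHDAQ
pos 27: GGC -> G; peptide=MIHRHDAQG
pos 30: UGA -> STOP

Answer: MIHRHDAQG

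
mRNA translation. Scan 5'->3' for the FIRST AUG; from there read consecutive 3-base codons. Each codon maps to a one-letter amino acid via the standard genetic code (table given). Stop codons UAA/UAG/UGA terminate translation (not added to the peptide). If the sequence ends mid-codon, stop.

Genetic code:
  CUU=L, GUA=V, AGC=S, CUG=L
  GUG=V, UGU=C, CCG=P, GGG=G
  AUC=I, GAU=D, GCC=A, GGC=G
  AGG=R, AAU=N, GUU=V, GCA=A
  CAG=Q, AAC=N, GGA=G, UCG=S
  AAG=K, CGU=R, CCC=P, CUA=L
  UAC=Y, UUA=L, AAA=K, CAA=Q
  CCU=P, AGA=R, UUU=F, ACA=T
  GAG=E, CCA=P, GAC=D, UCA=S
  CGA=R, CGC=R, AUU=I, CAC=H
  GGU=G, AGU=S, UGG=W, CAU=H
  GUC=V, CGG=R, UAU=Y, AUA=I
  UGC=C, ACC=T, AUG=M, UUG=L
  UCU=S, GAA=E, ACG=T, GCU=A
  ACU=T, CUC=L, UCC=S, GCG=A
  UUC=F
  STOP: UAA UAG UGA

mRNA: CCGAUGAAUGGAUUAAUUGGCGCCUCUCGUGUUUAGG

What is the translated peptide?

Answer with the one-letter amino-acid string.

start AUG at pos 3
pos 3: AUG -> M; peptide=M
pos 6: AAU -> N; peptide=MN
pos 9: GGA -> G; peptide=MNG
pos 12: UUA -> L; peptide=MNGL
pos 15: AUU -> I; peptide=MNGLI
pos 18: GGC -> G; peptide=MNGLIG
pos 21: GCC -> A; peptide=MNGLIGA
pos 24: UCU -> S; peptide=MNGLIGAS
pos 27: CGU -> R; peptide=MNGLIGASR
pos 30: GUU -> V; peptide=MNGLIGASRV
pos 33: UAG -> STOP

Answer: MNGLIGASRV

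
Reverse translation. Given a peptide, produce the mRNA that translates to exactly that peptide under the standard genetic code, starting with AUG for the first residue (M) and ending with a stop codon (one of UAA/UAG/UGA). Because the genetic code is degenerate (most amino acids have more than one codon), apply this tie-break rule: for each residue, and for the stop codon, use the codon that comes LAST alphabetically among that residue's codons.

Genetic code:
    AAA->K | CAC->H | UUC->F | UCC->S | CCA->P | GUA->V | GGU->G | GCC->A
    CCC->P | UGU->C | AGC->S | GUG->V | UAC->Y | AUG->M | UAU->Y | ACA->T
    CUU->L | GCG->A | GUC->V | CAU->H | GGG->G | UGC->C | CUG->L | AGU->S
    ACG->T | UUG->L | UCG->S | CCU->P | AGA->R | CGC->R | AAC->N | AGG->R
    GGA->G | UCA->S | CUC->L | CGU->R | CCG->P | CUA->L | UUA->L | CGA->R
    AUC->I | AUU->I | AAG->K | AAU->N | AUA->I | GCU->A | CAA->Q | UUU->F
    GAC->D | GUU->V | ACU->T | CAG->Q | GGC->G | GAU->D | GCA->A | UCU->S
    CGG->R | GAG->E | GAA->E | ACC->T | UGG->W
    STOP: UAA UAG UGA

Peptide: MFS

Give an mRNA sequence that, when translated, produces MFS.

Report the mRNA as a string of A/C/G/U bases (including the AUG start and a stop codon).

residue 1: M -> AUG (start codon)
residue 2: F codons sorted = UUC,UUU -> pick last = UUU
residue 3: S codons sorted = AGC,AGU,UCA,UCC,UCG,UCU -> pick last = UCU
terminator: stop codons sorted = UAA,UAG,UGA -> pick last = UGA

Answer: mRNA: AUGUUUUCUUGA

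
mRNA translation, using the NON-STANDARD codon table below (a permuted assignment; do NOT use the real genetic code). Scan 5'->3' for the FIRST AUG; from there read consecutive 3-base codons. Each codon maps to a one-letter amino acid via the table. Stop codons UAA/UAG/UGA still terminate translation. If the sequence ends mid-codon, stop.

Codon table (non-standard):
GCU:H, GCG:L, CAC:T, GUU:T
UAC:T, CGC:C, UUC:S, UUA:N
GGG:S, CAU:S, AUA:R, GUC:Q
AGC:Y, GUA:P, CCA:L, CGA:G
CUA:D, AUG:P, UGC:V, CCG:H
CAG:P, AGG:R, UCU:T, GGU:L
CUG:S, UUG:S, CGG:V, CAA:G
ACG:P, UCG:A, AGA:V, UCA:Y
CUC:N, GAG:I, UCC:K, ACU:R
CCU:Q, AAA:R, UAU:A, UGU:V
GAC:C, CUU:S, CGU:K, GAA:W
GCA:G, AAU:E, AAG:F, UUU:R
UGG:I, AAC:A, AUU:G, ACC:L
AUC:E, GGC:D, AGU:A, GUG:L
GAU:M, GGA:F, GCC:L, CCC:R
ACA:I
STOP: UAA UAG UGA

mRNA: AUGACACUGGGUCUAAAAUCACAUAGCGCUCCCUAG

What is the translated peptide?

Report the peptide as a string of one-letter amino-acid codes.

start AUG at pos 0
pos 0: AUG -> P; peptide=P
pos 3: ACA -> I; peptide=PI
pos 6: CUG -> S; peptide=PIS
pos 9: GGU -> L; peptide=PISL
pos 12: CUA -> D; peptide=PISLD
pos 15: AAA -> R; peptide=PISLDR
pos 18: UCA -> Y; peptide=PISLDRY
pos 21: CAU -> S; peptide=PISLDRYS
pos 24: AGC -> Y; peptide=PISLDRYSY
pos 27: GCU -> H; peptide=PISLDRYSYH
pos 30: CCC -> R; peptide=PISLDRYSYHR
pos 33: UAG -> STOP

Answer: PISLDRYSYHR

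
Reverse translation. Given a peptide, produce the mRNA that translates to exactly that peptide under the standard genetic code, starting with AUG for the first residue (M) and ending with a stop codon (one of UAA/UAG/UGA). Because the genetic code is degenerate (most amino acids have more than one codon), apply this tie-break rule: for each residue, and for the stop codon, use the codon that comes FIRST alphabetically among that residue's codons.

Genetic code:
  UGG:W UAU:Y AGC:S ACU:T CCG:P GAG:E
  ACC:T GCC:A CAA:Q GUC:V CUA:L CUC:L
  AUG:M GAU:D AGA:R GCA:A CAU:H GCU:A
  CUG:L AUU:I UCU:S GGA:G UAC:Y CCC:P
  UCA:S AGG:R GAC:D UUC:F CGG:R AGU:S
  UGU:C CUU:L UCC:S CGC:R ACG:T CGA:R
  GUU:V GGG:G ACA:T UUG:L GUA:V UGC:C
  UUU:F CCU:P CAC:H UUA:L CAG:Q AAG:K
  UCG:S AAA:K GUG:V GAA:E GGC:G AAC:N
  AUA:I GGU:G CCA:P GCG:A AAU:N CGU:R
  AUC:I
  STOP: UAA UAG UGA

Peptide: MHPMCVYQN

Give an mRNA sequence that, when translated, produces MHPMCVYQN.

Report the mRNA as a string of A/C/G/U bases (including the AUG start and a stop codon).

Answer: mRNA: AUGCACCCAAUGUGCGUAUACCAAAACUAA

Derivation:
residue 1: M -> AUG (start codon)
residue 2: H codons sorted = CAC,CAU -> pick first = CAC
residue 3: P codons sorted = CCA,CCC,CCG,CCU -> pick first = CCA
residue 4: M -> AUG (only codon)
residue 5: C codons sorted = UGC,UGU -> pick first = UGC
residue 6: V codons sorted = GUA,GUC,GUG,GUU -> pick first = GUA
residue 7: Y codons sorted = UAC,UAU -> pick first = UAC
residue 8: Q codons sorted = CAA,CAG -> pick first = CAA
residue 9: N codons sorted = AAC,AAU -> pick first = AAC
terminator: stop codons sorted = UAA,UAG,UGA -> pick first = UAA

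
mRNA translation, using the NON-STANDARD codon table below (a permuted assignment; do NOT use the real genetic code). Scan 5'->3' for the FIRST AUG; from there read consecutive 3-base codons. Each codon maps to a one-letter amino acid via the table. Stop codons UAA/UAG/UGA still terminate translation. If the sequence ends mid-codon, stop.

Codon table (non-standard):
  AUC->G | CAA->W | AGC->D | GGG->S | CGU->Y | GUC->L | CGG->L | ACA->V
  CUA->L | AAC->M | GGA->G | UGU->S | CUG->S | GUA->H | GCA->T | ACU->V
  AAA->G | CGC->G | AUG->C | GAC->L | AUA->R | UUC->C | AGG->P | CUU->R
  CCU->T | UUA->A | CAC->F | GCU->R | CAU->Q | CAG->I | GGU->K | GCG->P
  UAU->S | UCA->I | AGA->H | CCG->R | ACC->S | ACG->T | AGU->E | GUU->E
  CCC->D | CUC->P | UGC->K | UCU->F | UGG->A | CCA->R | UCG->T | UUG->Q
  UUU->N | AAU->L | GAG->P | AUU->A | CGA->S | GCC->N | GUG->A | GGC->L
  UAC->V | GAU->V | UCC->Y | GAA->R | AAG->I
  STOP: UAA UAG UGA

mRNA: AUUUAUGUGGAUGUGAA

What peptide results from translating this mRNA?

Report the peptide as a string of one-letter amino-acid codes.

Answer: CAC

Derivation:
start AUG at pos 4
pos 4: AUG -> C; peptide=C
pos 7: UGG -> A; peptide=CA
pos 10: AUG -> C; peptide=CAC
pos 13: UGA -> STOP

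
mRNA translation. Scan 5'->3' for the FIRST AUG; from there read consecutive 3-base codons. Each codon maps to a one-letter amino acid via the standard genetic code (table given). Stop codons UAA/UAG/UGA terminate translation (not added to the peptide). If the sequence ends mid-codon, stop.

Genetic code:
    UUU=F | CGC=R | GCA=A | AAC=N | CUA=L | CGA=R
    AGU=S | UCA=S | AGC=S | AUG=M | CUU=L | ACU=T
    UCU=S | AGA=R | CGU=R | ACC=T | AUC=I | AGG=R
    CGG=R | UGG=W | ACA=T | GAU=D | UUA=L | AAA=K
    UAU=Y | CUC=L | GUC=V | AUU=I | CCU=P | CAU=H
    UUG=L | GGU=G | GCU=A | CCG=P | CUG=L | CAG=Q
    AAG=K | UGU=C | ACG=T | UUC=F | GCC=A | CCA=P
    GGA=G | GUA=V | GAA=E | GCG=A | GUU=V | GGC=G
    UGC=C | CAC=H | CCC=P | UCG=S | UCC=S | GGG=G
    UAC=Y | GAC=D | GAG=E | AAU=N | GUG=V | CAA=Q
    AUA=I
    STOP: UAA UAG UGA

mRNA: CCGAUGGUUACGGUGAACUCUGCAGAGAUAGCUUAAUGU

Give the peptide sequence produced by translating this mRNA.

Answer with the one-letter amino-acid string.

start AUG at pos 3
pos 3: AUG -> M; peptide=M
pos 6: GUU -> V; peptide=MV
pos 9: ACG -> T; peptide=MVT
pos 12: GUG -> V; peptide=MVTV
pos 15: AAC -> N; peptide=MVTVN
pos 18: UCU -> S; peptide=MVTVNS
pos 21: GCA -> A; peptide=MVTVNSA
pos 24: GAG -> E; peptide=MVTVNSAE
pos 27: AUA -> I; peptide=MVTVNSAEI
pos 30: GCU -> A; peptide=MVTVNSAEIA
pos 33: UAA -> STOP

Answer: MVTVNSAEIA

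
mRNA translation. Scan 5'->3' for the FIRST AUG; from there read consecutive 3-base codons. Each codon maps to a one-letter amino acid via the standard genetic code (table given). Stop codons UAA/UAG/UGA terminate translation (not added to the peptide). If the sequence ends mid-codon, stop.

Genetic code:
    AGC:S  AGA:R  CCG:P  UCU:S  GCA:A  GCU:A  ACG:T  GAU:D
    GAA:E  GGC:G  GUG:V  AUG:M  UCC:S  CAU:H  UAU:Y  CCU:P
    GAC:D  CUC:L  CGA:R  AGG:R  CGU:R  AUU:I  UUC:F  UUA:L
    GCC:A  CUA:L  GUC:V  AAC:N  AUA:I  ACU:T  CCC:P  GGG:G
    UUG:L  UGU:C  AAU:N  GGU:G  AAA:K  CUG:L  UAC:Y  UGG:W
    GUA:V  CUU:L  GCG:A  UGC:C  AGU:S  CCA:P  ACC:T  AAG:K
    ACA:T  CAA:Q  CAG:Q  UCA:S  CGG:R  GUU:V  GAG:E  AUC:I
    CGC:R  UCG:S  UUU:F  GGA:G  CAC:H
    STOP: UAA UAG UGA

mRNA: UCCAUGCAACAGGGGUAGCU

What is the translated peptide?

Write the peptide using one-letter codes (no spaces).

start AUG at pos 3
pos 3: AUG -> M; peptide=M
pos 6: CAA -> Q; peptide=MQ
pos 9: CAG -> Q; peptide=MQQ
pos 12: GGG -> G; peptide=MQQG
pos 15: UAG -> STOP

Answer: MQQG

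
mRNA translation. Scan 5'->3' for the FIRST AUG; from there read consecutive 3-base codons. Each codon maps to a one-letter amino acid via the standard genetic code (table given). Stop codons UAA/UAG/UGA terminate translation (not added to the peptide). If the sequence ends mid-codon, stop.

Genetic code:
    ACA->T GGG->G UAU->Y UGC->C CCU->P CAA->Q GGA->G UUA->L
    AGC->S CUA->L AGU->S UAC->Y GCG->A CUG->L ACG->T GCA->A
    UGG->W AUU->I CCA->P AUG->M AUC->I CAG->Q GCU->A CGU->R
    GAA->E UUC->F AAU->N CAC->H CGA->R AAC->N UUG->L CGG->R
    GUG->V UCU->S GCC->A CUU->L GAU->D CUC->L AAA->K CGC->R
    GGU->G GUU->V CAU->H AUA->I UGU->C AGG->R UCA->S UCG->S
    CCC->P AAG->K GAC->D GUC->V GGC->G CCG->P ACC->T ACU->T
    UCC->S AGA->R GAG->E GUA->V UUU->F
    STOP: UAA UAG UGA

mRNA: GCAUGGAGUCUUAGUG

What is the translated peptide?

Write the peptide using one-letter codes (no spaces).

Answer: MES

Derivation:
start AUG at pos 2
pos 2: AUG -> M; peptide=M
pos 5: GAG -> E; peptide=ME
pos 8: UCU -> S; peptide=MES
pos 11: UAG -> STOP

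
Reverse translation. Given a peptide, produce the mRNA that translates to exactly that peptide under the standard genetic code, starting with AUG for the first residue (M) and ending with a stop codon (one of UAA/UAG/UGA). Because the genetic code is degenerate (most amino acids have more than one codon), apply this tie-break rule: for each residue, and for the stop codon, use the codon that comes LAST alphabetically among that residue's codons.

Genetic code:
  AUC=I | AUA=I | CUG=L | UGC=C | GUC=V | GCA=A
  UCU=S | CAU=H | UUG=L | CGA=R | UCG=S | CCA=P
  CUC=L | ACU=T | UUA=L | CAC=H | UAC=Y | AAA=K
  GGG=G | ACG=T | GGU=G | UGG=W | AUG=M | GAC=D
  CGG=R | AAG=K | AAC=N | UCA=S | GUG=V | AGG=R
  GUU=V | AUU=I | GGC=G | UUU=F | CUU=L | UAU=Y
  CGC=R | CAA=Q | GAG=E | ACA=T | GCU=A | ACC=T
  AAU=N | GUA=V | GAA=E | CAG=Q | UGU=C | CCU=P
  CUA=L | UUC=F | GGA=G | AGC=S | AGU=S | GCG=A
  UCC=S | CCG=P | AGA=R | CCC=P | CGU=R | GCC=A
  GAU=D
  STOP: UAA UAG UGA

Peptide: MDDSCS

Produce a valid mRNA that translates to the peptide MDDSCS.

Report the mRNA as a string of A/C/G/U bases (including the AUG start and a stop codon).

Answer: mRNA: AUGGAUGAUUCUUGUUCUUGA

Derivation:
residue 1: M -> AUG (start codon)
residue 2: D codons sorted = GAC,GAU -> pick last = GAU
residue 3: D codons sorted = GAC,GAU -> pick last = GAU
residue 4: S codons sorted = AGC,AGU,UCA,UCC,UCG,UCU -> pick last = UCU
residue 5: C codons sorted = UGC,UGU -> pick last = UGU
residue 6: S codons sorted = AGC,AGU,UCA,UCC,UCG,UCU -> pick last = UCU
terminator: stop codons sorted = UAA,UAG,UGA -> pick last = UGA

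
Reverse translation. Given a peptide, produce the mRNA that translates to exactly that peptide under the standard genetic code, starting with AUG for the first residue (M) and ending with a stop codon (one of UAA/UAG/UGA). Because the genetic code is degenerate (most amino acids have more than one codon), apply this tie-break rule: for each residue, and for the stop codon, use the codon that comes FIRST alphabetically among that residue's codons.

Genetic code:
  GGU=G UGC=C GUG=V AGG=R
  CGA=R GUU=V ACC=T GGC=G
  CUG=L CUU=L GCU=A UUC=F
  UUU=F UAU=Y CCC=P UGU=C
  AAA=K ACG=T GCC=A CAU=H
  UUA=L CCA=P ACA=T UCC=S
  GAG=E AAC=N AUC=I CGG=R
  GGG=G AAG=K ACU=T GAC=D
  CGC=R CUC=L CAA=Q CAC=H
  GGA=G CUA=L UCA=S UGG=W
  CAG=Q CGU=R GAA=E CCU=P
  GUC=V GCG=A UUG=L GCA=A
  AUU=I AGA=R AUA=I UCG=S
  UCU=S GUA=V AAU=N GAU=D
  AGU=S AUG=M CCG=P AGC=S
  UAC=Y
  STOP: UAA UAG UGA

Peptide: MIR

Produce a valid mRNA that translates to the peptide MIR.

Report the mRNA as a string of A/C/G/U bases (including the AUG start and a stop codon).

residue 1: M -> AUG (start codon)
residue 2: I codons sorted = AUA,AUC,AUU -> pick first = AUA
residue 3: R codons sorted = AGA,AGG,CGA,CGC,CGG,CGU -> pick first = AGA
terminator: stop codons sorted = UAA,UAG,UGA -> pick first = UAA

Answer: mRNA: AUGAUAAGAUAA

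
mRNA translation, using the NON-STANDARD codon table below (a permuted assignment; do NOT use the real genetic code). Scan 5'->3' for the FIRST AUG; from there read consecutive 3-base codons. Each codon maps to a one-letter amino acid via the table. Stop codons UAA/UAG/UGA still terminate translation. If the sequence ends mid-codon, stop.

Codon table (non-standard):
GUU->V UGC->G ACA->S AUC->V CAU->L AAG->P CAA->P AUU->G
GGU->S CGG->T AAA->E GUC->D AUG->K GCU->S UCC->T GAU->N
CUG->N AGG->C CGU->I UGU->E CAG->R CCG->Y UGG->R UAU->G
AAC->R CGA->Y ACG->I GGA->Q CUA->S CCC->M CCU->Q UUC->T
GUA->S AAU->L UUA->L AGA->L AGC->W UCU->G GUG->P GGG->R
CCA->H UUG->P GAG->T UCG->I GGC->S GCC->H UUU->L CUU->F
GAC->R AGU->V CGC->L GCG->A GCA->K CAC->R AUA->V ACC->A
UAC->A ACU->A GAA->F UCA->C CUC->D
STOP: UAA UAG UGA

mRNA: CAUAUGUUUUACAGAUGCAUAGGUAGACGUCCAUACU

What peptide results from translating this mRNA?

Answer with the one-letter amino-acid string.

start AUG at pos 3
pos 3: AUG -> K; peptide=K
pos 6: UUU -> L; peptide=KL
pos 9: UAC -> A; peptide=KLA
pos 12: AGA -> L; peptide=KLAL
pos 15: UGC -> G; peptide=KLALG
pos 18: AUA -> V; peptide=KLALGV
pos 21: GGU -> S; peptide=KLALGVS
pos 24: AGA -> L; peptide=KLALGVSL
pos 27: CGU -> I; peptide=KLALGVSLI
pos 30: CCA -> H; peptide=KLALGVSLIH
pos 33: UAC -> A; peptide=KLALGVSLIHA
pos 36: only 1 nt remain (<3), stop (end of mRNA)

Answer: KLALGVSLIHA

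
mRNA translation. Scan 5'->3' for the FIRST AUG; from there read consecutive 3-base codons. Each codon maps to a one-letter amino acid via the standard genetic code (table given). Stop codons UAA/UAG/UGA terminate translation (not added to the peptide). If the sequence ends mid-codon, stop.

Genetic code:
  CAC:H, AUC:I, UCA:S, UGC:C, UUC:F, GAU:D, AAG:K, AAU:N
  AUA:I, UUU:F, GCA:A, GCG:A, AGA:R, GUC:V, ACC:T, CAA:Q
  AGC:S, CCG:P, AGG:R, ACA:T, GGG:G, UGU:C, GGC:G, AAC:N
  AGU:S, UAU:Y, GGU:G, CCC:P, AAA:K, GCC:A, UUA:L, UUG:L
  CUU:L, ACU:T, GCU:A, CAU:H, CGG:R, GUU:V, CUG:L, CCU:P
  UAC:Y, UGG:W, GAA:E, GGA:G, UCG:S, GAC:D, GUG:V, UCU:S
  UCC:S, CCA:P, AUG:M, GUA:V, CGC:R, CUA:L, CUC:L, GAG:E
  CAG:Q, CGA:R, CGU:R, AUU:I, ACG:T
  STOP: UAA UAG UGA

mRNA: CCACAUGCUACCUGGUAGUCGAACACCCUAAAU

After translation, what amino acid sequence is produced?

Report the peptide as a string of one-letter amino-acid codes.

Answer: MLPGSRTP

Derivation:
start AUG at pos 4
pos 4: AUG -> M; peptide=M
pos 7: CUA -> L; peptide=ML
pos 10: CCU -> P; peptide=MLP
pos 13: GGU -> G; peptide=MLPG
pos 16: AGU -> S; peptide=MLPGS
pos 19: CGA -> R; peptide=MLPGSR
pos 22: ACA -> T; peptide=MLPGSRT
pos 25: CCC -> P; peptide=MLPGSRTP
pos 28: UAA -> STOP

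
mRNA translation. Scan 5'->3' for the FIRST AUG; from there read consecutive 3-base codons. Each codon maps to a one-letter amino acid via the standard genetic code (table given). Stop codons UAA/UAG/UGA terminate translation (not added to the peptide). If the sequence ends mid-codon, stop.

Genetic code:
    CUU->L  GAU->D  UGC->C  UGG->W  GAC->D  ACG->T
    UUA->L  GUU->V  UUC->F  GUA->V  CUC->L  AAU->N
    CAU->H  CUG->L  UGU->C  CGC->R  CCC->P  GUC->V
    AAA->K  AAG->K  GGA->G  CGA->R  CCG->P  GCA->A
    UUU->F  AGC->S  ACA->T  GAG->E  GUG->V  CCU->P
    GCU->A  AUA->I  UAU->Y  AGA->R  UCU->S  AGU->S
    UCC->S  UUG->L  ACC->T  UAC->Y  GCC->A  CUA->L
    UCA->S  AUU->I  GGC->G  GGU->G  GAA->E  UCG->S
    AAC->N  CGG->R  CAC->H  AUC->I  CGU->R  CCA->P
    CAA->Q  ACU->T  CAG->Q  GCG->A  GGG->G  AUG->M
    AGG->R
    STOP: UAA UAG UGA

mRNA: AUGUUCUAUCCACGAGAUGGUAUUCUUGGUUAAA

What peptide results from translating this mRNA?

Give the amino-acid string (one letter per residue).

Answer: MFYPRDGILG

Derivation:
start AUG at pos 0
pos 0: AUG -> M; peptide=M
pos 3: UUC -> F; peptide=MF
pos 6: UAU -> Y; peptide=MFY
pos 9: CCA -> P; peptide=MFYP
pos 12: CGA -> R; peptide=MFYPR
pos 15: GAU -> D; peptide=MFYPRD
pos 18: GGU -> G; peptide=MFYPRDG
pos 21: AUU -> I; peptide=MFYPRDGI
pos 24: CUU -> L; peptide=MFYPRDGIL
pos 27: GGU -> G; peptide=MFYPRDGILG
pos 30: UAA -> STOP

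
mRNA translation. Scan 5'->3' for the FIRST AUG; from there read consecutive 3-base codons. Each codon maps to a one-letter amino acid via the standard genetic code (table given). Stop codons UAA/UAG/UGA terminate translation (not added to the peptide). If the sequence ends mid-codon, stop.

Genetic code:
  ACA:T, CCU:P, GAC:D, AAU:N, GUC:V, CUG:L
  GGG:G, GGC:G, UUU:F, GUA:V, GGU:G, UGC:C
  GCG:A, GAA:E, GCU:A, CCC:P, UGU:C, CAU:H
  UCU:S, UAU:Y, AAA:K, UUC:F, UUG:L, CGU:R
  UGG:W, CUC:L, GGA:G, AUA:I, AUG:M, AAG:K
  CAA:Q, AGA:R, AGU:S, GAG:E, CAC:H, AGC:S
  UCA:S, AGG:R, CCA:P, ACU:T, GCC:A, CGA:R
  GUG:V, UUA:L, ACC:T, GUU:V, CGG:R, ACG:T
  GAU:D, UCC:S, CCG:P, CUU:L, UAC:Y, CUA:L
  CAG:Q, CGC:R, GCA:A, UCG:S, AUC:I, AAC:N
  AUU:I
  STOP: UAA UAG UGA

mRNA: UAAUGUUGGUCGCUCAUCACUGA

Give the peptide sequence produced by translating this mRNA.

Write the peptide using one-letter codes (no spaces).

start AUG at pos 2
pos 2: AUG -> M; peptide=M
pos 5: UUG -> L; peptide=ML
pos 8: GUC -> V; peptide=MLV
pos 11: GCU -> A; peptide=MLVA
pos 14: CAU -> H; peptide=MLVAH
pos 17: CAC -> H; peptide=MLVAHH
pos 20: UGA -> STOP

Answer: MLVAHH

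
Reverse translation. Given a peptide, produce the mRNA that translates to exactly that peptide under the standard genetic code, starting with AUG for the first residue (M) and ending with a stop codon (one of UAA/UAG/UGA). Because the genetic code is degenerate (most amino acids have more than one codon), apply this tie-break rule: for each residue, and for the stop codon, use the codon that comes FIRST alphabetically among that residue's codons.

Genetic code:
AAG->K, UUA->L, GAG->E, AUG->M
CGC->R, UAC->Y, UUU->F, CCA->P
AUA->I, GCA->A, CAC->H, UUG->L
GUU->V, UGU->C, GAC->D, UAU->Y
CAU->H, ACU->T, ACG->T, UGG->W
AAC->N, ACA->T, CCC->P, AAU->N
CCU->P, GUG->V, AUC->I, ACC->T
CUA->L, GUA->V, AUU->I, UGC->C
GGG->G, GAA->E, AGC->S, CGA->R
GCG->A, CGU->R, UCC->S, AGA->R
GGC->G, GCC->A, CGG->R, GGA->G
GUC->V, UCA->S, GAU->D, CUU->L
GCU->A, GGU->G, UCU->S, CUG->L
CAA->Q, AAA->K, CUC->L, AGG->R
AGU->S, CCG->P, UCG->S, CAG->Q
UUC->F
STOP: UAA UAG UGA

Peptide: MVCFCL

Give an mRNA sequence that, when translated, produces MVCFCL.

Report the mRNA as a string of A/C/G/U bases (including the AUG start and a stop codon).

residue 1: M -> AUG (start codon)
residue 2: V codons sorted = GUA,GUC,GUG,GUU -> pick first = GUA
residue 3: C codons sorted = UGC,UGU -> pick first = UGC
residue 4: F codons sorted = UUC,UUU -> pick first = UUC
residue 5: C codons sorted = UGC,UGU -> pick first = UGC
residue 6: L codons sorted = CUA,CUC,CUG,CUU,UUA,UUG -> pick first = CUA
terminator: stop codons sorted = UAA,UAG,UGA -> pick first = UAA

Answer: mRNA: AUGGUAUGCUUCUGCCUAUAA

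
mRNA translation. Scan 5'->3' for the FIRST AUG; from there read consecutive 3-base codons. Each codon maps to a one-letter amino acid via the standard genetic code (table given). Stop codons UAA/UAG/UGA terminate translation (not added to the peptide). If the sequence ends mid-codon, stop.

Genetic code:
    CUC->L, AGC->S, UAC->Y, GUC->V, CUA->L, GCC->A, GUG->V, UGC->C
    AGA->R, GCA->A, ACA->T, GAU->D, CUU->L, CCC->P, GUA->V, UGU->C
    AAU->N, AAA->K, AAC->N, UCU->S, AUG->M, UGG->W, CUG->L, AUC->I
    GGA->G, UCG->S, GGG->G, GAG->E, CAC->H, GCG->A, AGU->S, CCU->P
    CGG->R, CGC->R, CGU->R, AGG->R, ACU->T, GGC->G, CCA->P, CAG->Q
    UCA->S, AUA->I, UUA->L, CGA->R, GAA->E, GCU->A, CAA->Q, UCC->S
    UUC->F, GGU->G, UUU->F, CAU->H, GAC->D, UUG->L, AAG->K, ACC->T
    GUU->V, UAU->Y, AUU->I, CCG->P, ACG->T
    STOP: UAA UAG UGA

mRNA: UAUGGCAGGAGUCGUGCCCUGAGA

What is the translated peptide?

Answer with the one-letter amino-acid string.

Answer: MAGVVP

Derivation:
start AUG at pos 1
pos 1: AUG -> M; peptide=M
pos 4: GCA -> A; peptide=MA
pos 7: GGA -> G; peptide=MAG
pos 10: GUC -> V; peptide=MAGV
pos 13: GUG -> V; peptide=MAGVV
pos 16: CCC -> P; peptide=MAGVVP
pos 19: UGA -> STOP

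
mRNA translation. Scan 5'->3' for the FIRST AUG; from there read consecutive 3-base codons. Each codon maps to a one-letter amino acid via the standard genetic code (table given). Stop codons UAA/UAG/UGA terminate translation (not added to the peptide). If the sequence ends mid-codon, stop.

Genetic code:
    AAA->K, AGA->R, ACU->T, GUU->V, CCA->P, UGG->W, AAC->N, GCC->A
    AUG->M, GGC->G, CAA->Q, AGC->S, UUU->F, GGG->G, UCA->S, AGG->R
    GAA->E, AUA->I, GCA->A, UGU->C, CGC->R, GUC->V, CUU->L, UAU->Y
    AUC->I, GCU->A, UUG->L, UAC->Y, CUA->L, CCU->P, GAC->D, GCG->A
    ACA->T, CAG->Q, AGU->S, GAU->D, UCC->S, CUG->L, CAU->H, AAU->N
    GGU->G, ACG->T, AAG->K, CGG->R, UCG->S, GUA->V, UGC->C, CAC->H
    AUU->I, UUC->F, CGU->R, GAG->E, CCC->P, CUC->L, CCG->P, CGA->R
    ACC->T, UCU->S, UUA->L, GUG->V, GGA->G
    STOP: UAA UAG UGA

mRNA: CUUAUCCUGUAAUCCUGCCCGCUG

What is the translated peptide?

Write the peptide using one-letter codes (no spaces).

no AUG start codon found

Answer: (empty: no AUG start codon)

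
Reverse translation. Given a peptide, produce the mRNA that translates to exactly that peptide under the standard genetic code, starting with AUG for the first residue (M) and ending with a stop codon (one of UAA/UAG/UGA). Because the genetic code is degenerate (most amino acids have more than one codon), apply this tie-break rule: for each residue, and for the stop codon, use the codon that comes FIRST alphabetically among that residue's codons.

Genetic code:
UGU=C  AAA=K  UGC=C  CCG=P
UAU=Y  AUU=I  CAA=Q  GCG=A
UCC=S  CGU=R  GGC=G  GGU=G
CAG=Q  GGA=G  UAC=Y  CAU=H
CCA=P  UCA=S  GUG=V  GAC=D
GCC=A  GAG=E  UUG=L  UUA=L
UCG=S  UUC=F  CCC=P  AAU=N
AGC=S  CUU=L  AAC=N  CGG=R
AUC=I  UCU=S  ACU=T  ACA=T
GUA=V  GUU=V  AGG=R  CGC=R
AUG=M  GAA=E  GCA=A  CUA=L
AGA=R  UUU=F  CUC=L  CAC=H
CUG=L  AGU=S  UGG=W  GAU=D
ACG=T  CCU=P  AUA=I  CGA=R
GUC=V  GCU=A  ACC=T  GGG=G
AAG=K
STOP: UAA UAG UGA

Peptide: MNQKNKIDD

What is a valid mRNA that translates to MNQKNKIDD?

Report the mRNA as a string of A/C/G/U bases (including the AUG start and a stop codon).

Answer: mRNA: AUGAACCAAAAAAACAAAAUAGACGACUAA

Derivation:
residue 1: M -> AUG (start codon)
residue 2: N codons sorted = AAC,AAU -> pick first = AAC
residue 3: Q codons sorted = CAA,CAG -> pick first = CAA
residue 4: K codons sorted = AAA,AAG -> pick first = AAA
residue 5: N codons sorted = AAC,AAU -> pick first = AAC
residue 6: K codons sorted = AAA,AAG -> pick first = AAA
residue 7: I codons sorted = AUA,AUC,AUU -> pick first = AUA
residue 8: D codons sorted = GAC,GAU -> pick first = GAC
residue 9: D codons sorted = GAC,GAU -> pick first = GAC
terminator: stop codons sorted = UAA,UAG,UGA -> pick first = UAA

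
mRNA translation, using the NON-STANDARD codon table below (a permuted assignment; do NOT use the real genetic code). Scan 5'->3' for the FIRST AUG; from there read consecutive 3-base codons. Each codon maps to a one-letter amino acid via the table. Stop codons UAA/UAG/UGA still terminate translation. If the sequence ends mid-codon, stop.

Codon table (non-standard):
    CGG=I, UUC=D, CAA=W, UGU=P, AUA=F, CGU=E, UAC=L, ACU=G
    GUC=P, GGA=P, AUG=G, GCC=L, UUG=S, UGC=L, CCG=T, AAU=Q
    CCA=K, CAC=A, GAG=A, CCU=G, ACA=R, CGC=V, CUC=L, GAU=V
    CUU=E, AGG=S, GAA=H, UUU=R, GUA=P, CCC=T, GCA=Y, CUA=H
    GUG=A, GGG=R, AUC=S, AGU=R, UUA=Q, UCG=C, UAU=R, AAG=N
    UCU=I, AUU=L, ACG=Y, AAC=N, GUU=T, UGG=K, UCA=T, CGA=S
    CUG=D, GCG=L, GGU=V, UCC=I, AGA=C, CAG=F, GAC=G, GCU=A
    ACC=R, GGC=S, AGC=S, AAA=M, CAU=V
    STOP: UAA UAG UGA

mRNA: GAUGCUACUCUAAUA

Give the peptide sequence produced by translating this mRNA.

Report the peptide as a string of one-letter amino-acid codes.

Answer: GHL

Derivation:
start AUG at pos 1
pos 1: AUG -> G; peptide=G
pos 4: CUA -> H; peptide=GH
pos 7: CUC -> L; peptide=GHL
pos 10: UAA -> STOP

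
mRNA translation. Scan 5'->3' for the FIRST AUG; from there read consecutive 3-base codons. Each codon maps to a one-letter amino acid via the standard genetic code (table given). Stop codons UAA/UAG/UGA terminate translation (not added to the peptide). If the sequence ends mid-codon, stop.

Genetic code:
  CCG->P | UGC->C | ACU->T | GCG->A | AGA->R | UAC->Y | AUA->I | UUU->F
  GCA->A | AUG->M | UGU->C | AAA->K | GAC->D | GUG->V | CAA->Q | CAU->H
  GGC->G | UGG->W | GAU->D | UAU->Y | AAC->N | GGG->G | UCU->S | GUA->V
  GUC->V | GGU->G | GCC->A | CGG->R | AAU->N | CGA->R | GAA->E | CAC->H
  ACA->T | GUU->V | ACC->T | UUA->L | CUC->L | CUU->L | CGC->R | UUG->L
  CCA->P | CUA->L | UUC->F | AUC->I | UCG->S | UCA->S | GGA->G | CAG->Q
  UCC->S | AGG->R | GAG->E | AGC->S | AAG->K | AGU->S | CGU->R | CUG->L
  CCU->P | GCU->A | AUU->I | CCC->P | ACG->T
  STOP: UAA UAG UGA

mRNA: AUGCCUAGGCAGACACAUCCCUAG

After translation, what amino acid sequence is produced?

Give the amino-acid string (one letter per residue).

Answer: MPRQTHP

Derivation:
start AUG at pos 0
pos 0: AUG -> M; peptide=M
pos 3: CCU -> P; peptide=MP
pos 6: AGG -> R; peptide=MPR
pos 9: CAG -> Q; peptide=MPRQ
pos 12: ACA -> T; peptide=MPRQT
pos 15: CAU -> H; peptide=MPRQTH
pos 18: CCC -> P; peptide=MPRQTHP
pos 21: UAG -> STOP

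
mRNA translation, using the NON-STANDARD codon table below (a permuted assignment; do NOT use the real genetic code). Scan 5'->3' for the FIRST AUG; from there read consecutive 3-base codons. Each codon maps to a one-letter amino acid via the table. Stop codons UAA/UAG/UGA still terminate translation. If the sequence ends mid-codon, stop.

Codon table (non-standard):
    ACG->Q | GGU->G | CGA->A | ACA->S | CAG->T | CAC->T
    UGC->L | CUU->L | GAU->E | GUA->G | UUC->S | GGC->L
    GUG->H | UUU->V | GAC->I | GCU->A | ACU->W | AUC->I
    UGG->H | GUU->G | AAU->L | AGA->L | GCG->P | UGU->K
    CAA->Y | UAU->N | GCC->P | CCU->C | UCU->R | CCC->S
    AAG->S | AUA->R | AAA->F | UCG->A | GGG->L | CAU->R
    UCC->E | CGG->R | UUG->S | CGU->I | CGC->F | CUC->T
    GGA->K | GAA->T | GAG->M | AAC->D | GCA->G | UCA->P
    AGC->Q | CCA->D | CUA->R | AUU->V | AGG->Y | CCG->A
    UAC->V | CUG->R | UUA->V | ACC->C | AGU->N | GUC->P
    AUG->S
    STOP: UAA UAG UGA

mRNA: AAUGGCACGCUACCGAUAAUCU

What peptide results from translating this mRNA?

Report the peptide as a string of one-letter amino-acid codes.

start AUG at pos 1
pos 1: AUG -> S; peptide=S
pos 4: GCA -> G; peptide=SG
pos 7: CGC -> F; peptide=SGF
pos 10: UAC -> V; peptide=SGFV
pos 13: CGA -> A; peptide=SGFVA
pos 16: UAA -> STOP

Answer: SGFVA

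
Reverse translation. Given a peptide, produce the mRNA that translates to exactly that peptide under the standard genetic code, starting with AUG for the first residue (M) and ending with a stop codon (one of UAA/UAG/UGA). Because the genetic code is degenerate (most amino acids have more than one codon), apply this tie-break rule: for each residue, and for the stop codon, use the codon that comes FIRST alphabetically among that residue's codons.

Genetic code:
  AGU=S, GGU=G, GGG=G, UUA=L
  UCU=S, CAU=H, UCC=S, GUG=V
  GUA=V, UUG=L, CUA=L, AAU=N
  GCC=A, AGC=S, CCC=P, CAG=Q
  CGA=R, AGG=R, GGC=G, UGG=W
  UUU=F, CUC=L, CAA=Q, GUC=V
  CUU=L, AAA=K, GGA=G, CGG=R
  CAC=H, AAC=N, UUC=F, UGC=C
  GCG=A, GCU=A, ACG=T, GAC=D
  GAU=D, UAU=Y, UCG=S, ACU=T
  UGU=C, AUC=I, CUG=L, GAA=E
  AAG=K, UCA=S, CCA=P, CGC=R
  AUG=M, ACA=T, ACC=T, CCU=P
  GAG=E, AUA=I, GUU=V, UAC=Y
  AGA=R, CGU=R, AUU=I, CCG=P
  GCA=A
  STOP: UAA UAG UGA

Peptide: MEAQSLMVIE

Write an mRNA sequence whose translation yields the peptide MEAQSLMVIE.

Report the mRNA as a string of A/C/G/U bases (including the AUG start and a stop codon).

residue 1: M -> AUG (start codon)
residue 2: E codons sorted = GAA,GAG -> pick first = GAA
residue 3: A codons sorted = GCA,GCC,GCG,GCU -> pick first = GCA
residue 4: Q codons sorted = CAA,CAG -> pick first = CAA
residue 5: S codons sorted = AGC,AGU,UCA,UCC,UCG,UCU -> pick first = AGC
residue 6: L codons sorted = CUA,CUC,CUG,CUU,UUA,UUG -> pick first = CUA
residue 7: M -> AUG (only codon)
residue 8: V codons sorted = GUA,GUC,GUG,GUU -> pick first = GUA
residue 9: I codons sorted = AUA,AUC,AUU -> pick first = AUA
residue 10: E codons sorted = GAA,GAG -> pick first = GAA
terminator: stop codons sorted = UAA,UAG,UGA -> pick first = UAA

Answer: mRNA: AUGGAAGCACAAAGCCUAAUGGUAAUAGAAUAA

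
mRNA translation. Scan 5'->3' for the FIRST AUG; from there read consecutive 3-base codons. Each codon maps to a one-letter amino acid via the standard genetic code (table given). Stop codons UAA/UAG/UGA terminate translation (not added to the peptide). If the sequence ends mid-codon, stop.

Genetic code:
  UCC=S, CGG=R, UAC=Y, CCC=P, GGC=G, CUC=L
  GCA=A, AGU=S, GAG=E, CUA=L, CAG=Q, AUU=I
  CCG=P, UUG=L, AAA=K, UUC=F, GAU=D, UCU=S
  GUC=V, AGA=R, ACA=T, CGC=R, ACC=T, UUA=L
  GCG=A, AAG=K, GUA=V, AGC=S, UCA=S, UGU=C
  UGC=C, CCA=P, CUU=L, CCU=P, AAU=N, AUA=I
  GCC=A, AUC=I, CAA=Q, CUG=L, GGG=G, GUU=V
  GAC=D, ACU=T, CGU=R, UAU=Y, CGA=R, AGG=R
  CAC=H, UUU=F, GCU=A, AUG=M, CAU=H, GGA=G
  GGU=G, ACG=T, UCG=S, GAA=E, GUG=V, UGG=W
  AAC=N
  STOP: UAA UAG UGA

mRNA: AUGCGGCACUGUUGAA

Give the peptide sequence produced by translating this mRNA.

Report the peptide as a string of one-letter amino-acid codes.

Answer: MRHC

Derivation:
start AUG at pos 0
pos 0: AUG -> M; peptide=M
pos 3: CGG -> R; peptide=MR
pos 6: CAC -> H; peptide=MRH
pos 9: UGU -> C; peptide=MRHC
pos 12: UGA -> STOP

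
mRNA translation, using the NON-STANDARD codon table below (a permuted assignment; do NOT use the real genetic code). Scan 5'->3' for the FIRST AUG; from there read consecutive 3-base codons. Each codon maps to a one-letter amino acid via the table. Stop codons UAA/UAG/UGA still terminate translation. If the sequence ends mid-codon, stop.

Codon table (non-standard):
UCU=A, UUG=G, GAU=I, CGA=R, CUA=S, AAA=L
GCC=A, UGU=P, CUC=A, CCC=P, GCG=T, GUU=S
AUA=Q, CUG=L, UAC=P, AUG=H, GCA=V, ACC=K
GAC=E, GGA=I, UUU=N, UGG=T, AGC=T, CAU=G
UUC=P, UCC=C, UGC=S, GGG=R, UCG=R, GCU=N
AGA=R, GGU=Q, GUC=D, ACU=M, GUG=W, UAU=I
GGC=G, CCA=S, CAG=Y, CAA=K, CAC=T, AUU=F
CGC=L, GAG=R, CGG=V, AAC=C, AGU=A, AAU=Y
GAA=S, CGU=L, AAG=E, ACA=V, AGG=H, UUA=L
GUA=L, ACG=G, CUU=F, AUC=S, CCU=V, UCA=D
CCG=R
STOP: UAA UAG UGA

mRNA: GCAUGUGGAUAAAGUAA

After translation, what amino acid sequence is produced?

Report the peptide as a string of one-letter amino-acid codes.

Answer: HTQE

Derivation:
start AUG at pos 2
pos 2: AUG -> H; peptide=H
pos 5: UGG -> T; peptide=HT
pos 8: AUA -> Q; peptide=HTQ
pos 11: AAG -> E; peptide=HTQE
pos 14: UAA -> STOP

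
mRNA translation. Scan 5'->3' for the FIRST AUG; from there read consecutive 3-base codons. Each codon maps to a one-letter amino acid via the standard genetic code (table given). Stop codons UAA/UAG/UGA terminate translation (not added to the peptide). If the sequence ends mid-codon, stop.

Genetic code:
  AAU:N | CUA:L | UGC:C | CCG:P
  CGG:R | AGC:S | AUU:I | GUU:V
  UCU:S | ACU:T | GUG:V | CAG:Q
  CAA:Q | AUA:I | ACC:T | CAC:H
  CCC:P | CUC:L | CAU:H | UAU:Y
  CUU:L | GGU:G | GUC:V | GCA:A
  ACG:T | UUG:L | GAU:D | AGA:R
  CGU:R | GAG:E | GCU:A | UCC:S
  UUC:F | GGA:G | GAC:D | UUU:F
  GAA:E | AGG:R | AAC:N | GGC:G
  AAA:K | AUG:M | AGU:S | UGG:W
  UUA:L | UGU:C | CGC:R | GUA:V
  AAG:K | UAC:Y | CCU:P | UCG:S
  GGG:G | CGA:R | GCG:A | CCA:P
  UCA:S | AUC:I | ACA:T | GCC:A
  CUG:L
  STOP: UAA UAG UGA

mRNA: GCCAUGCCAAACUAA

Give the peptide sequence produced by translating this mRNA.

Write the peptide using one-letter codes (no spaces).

Answer: MPN

Derivation:
start AUG at pos 3
pos 3: AUG -> M; peptide=M
pos 6: CCA -> P; peptide=MP
pos 9: AAC -> N; peptide=MPN
pos 12: UAA -> STOP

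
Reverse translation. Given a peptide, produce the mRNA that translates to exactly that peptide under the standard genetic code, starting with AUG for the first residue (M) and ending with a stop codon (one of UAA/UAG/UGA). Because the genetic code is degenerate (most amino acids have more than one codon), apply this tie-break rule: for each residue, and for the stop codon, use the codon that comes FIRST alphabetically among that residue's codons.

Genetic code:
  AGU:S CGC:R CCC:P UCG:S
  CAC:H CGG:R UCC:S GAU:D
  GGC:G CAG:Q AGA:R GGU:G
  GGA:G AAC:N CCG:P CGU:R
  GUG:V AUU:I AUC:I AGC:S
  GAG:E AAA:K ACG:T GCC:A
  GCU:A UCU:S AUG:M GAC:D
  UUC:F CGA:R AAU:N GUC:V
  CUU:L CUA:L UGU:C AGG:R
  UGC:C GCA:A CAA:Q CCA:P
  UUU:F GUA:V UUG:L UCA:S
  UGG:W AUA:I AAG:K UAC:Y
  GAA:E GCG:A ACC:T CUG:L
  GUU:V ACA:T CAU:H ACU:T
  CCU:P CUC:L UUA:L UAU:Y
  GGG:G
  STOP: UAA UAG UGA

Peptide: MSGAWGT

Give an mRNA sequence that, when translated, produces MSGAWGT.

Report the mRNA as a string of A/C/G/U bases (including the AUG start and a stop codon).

Answer: mRNA: AUGAGCGGAGCAUGGGGAACAUAA

Derivation:
residue 1: M -> AUG (start codon)
residue 2: S codons sorted = AGC,AGU,UCA,UCC,UCG,UCU -> pick first = AGC
residue 3: G codons sorted = GGA,GGC,GGG,GGU -> pick first = GGA
residue 4: A codons sorted = GCA,GCC,GCG,GCU -> pick first = GCA
residue 5: W -> UGG (only codon)
residue 6: G codons sorted = GGA,GGC,GGG,GGU -> pick first = GGA
residue 7: T codons sorted = ACA,ACC,ACG,ACU -> pick first = ACA
terminator: stop codons sorted = UAA,UAG,UGA -> pick first = UAA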